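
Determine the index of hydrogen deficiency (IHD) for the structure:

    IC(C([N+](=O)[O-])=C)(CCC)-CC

2

Molecular formula from the SMILES: C8H14INO2.
DoU = (2C + 2 + N − H − X)/2 = (2·8 + 2 + 1 − 14 − 1)/2 = 4/2 = 2.
(Structurally: 0 ring(s) + 2 π bond(s) = 2.)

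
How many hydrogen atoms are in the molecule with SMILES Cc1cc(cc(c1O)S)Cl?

Hydrogens are implicit in SMILES; fill each atom to its normal valence:
  4 × C (aromatic): no H
  2 × C (aromatic): 1 H each → 2
  1 × C: 3 H
  1 × Cl: no H
  1 × O: 1 H
  1 × S: 1 H
  Total hydrogens = 7.

7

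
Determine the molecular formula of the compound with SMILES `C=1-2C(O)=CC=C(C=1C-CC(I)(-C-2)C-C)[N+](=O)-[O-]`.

C12H14INO3

Heavy atoms from the SMILES: 12 C, 1 I, 1 N, 3 O.
Implicit hydrogens by atom environment:
  4 × C: 2 H each → 8
  4 × C (aromatic): no H
  2 × C (aromatic): 1 H each → 2
  1 × C: 3 H
  1 × C: no H
  1 × I: no H
  1 × N (charge +1): no H
  1 × O: 1 H
  1 × O: no H
  1 × O (charge -1): no H
  Total hydrogens = 14.
Molecular formula: C12H14INO3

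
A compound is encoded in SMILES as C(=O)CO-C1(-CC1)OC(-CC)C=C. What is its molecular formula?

C10H16O3

Heavy atoms from the SMILES: 10 C, 3 O.
Implicit hydrogens by atom environment:
  5 × C: 2 H each → 10
  3 × C: 1 H each → 3
  3 × O: no H
  1 × C: 3 H
  1 × C: no H
  Total hydrogens = 16.
Molecular formula: C10H16O3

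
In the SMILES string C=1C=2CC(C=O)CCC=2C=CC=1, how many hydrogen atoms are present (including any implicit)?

Hydrogens are implicit in SMILES; fill each atom to its normal valence:
  4 × C (aromatic): 1 H each → 4
  3 × C: 2 H each → 6
  2 × C: 1 H each → 2
  2 × C (aromatic): no H
  1 × O: no H
  Total hydrogens = 12.

12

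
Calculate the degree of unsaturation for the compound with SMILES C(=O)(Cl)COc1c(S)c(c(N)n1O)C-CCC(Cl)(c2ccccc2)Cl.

8

Molecular formula from the SMILES: C16H17Cl3N2O3S.
DoU = (2C + 2 + N − H − X)/2 = (2·16 + 2 + 2 − 17 − 3)/2 = 16/2 = 8.
(Structurally: 2 ring(s) + 6 π bond(s) = 8.)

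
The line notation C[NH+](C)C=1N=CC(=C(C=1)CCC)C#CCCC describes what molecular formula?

Heavy atoms from the SMILES: 15 C, 2 N.
Implicit hydrogens by atom environment:
  4 × C: 3 H each → 12
  4 × C: 2 H each → 8
  3 × C (aromatic): no H
  2 × C (aromatic): 1 H each → 2
  2 × C: no H
  1 × N (charge +1): 1 H
  1 × N (aromatic): no H
  Total hydrogens = 23.
Net charge +1.
Molecular formula: C15H23N2+

C15H23N2+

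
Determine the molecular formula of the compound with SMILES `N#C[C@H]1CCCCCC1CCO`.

Heavy atoms from the SMILES: 10 C, 1 N, 1 O.
Implicit hydrogens by atom environment:
  7 × C: 2 H each → 14
  2 × C: 1 H each → 2
  1 × C: no H
  1 × N: no H
  1 × O: 1 H
  Total hydrogens = 17.
Molecular formula: C10H17NO

C10H17NO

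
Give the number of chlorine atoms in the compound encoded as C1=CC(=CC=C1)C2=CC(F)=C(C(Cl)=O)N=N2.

The symbol for chlorine appears 1 time in the SMILES.

1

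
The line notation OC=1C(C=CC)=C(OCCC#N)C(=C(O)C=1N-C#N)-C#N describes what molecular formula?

C14H12N4O3

Heavy atoms from the SMILES: 14 C, 4 N, 3 O.
Implicit hydrogens by atom environment:
  6 × C (aromatic): no H
  3 × C: no H
  3 × N: no H
  2 × C: 2 H each → 4
  2 × C: 1 H each → 2
  2 × O: 1 H each → 2
  1 × C: 3 H
  1 × N: 1 H
  1 × O: no H
  Total hydrogens = 12.
Molecular formula: C14H12N4O3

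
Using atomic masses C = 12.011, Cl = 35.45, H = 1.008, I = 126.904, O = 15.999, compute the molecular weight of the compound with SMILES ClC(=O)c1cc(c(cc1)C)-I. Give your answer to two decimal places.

280.49

Molecular formula: C8H6ClIO.
M = 8×12.011 + 1×35.45 + 6×1.008 + 1×126.904 + 1×15.999 = 280.49 g/mol.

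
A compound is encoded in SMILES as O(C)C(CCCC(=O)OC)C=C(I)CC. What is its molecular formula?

C11H19IO3

Heavy atoms from the SMILES: 11 C, 1 I, 3 O.
Implicit hydrogens by atom environment:
  4 × C: 2 H each → 8
  3 × C: 3 H each → 9
  3 × O: no H
  2 × C: 1 H each → 2
  2 × C: no H
  1 × I: no H
  Total hydrogens = 19.
Molecular formula: C11H19IO3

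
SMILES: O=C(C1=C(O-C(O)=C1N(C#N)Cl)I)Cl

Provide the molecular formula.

Heavy atoms from the SMILES: 6 C, 2 Cl, 1 I, 2 N, 3 O.
Implicit hydrogens by atom environment:
  4 × C (aromatic): no H
  2 × C: no H
  2 × Cl: no H
  2 × N: no H
  1 × I: no H
  1 × O: 1 H
  1 × O (aromatic): no H
  1 × O: no H
  Total hydrogens = 1.
Molecular formula: C6HCl2IN2O3

C6HCl2IN2O3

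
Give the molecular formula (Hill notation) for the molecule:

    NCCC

Heavy atoms from the SMILES: 3 C, 1 N.
Implicit hydrogens by atom environment:
  2 × C: 2 H each → 4
  1 × C: 3 H
  1 × N: 2 H
  Total hydrogens = 9.
Molecular formula: C3H9N

C3H9N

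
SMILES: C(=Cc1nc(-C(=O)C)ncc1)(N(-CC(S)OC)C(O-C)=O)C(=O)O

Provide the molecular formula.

C14H17N3O6S

Heavy atoms from the SMILES: 14 C, 3 N, 6 O, 1 S.
Implicit hydrogens by atom environment:
  5 × O: no H
  4 × C: no H
  3 × C: 3 H each → 9
  2 × C (aromatic): 1 H each → 2
  2 × C: 1 H each → 2
  2 × C (aromatic): no H
  2 × N (aromatic): no H
  1 × C: 2 H
  1 × N: no H
  1 × O: 1 H
  1 × S: 1 H
  Total hydrogens = 17.
Molecular formula: C14H17N3O6S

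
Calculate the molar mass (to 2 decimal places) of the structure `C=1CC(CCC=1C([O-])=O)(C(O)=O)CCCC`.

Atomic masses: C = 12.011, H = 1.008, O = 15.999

Molecular formula: C12H17O4-.
M = 12×12.011 + 17×1.008 + 4×15.999 = 225.26 g/mol.

225.26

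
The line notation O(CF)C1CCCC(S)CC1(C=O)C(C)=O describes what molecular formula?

C11H17FO3S

Heavy atoms from the SMILES: 11 C, 1 F, 3 O, 1 S.
Implicit hydrogens by atom environment:
  5 × C: 2 H each → 10
  3 × C: 1 H each → 3
  3 × O: no H
  2 × C: no H
  1 × C: 3 H
  1 × F: no H
  1 × S: 1 H
  Total hydrogens = 17.
Molecular formula: C11H17FO3S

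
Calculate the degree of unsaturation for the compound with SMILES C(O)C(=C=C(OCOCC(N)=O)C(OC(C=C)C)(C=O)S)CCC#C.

Molecular formula from the SMILES: C17H23NO6S.
DoU = (2C + 2 + N − H − X)/2 = (2·17 + 2 + 1 − 23 − 0)/2 = 14/2 = 7.
(Structurally: 0 ring(s) + 7 π bond(s) = 7.)

7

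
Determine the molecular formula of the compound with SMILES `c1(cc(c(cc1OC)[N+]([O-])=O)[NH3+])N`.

C7H10N3O3+

Heavy atoms from the SMILES: 7 C, 3 N, 3 O.
Implicit hydrogens by atom environment:
  4 × C (aromatic): no H
  2 × C (aromatic): 1 H each → 2
  2 × O: no H
  1 × C: 3 H
  1 × N (charge +1): 3 H
  1 × N: 2 H
  1 × N (charge +1): no H
  1 × O (charge -1): no H
  Total hydrogens = 10.
Net charge +1.
Molecular formula: C7H10N3O3+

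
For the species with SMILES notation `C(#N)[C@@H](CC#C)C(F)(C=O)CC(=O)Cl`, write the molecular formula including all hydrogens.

Heavy atoms from the SMILES: 9 C, 1 Cl, 1 F, 1 N, 2 O.
Implicit hydrogens by atom environment:
  4 × C: no H
  3 × C: 1 H each → 3
  2 × C: 2 H each → 4
  2 × O: no H
  1 × Cl: no H
  1 × F: no H
  1 × N: no H
  Total hydrogens = 7.
Molecular formula: C9H7ClFNO2

C9H7ClFNO2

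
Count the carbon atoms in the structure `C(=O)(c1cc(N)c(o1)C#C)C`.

8

The symbol for carbon appears 8 times in the SMILES. Lowercase c denotes aromatic carbon and counts toward C.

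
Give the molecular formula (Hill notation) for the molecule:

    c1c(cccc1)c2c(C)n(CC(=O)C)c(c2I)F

C14H13FINO

Heavy atoms from the SMILES: 14 C, 1 F, 1 I, 1 N, 1 O.
Implicit hydrogens by atom environment:
  5 × C (aromatic): 1 H each → 5
  5 × C (aromatic): no H
  2 × C: 3 H each → 6
  1 × C: 2 H
  1 × C: no H
  1 × F: no H
  1 × I: no H
  1 × N (aromatic): no H
  1 × O: no H
  Total hydrogens = 13.
Molecular formula: C14H13FINO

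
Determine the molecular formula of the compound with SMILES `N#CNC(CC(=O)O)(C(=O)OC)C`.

Heavy atoms from the SMILES: 7 C, 2 N, 4 O.
Implicit hydrogens by atom environment:
  4 × C: no H
  3 × O: no H
  2 × C: 3 H each → 6
  1 × C: 2 H
  1 × N: 1 H
  1 × N: no H
  1 × O: 1 H
  Total hydrogens = 10.
Molecular formula: C7H10N2O4

C7H10N2O4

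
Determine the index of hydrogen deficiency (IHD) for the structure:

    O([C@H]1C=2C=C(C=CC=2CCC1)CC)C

Molecular formula from the SMILES: C13H18O.
DoU = (2C + 2 + N − H − X)/2 = (2·13 + 2 + 0 − 18 − 0)/2 = 10/2 = 5.
(Structurally: 2 ring(s) + 3 π bond(s) = 5.)

5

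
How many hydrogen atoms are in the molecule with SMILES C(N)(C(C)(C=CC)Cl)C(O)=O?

12

Hydrogens are implicit in SMILES; fill each atom to its normal valence:
  3 × C: 1 H each → 3
  2 × C: 3 H each → 6
  2 × C: no H
  1 × Cl: no H
  1 × N: 2 H
  1 × O: 1 H
  1 × O: no H
  Total hydrogens = 12.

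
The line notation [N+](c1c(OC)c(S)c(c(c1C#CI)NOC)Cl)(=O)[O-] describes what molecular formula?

C10H8ClIN2O4S

Heavy atoms from the SMILES: 10 C, 1 Cl, 1 I, 2 N, 4 O, 1 S.
Implicit hydrogens by atom environment:
  6 × C (aromatic): no H
  3 × O: no H
  2 × C: 3 H each → 6
  2 × C: no H
  1 × Cl: no H
  1 × I: no H
  1 × N: 1 H
  1 × N (charge +1): no H
  1 × O (charge -1): no H
  1 × S: 1 H
  Total hydrogens = 8.
Molecular formula: C10H8ClIN2O4S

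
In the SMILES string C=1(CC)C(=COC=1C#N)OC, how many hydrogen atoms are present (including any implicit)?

9

Hydrogens are implicit in SMILES; fill each atom to its normal valence:
  3 × C (aromatic): no H
  2 × C: 3 H each → 6
  1 × C: 2 H
  1 × C (aromatic): 1 H
  1 × C: no H
  1 × N: no H
  1 × O (aromatic): no H
  1 × O: no H
  Total hydrogens = 9.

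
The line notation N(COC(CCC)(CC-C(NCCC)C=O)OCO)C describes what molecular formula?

C14H30N2O4

Heavy atoms from the SMILES: 14 C, 2 N, 4 O.
Implicit hydrogens by atom environment:
  8 × C: 2 H each → 16
  3 × C: 3 H each → 9
  3 × O: no H
  2 × C: 1 H each → 2
  2 × N: 1 H each → 2
  1 × C: no H
  1 × O: 1 H
  Total hydrogens = 30.
Molecular formula: C14H30N2O4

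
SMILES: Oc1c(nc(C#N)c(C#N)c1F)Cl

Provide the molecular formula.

C7HClFN3O

Heavy atoms from the SMILES: 7 C, 1 Cl, 1 F, 3 N, 1 O.
Implicit hydrogens by atom environment:
  5 × C (aromatic): no H
  2 × C: no H
  2 × N: no H
  1 × Cl: no H
  1 × F: no H
  1 × N (aromatic): no H
  1 × O: 1 H
  Total hydrogens = 1.
Molecular formula: C7HClFN3O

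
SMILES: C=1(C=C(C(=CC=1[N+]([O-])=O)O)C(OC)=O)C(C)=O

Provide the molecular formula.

Heavy atoms from the SMILES: 10 C, 1 N, 6 O.
Implicit hydrogens by atom environment:
  4 × C (aromatic): no H
  4 × O: no H
  2 × C: 3 H each → 6
  2 × C (aromatic): 1 H each → 2
  2 × C: no H
  1 × N (charge +1): no H
  1 × O: 1 H
  1 × O (charge -1): no H
  Total hydrogens = 9.
Molecular formula: C10H9NO6

C10H9NO6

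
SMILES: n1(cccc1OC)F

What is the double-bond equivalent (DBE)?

3

Molecular formula from the SMILES: C5H6FNO.
DoU = (2C + 2 + N − H − X)/2 = (2·5 + 2 + 1 − 6 − 1)/2 = 6/2 = 3.
(Structurally: 1 ring(s) + 2 π bond(s) = 3.)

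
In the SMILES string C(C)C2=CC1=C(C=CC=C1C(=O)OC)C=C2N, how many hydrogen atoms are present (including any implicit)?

Hydrogens are implicit in SMILES; fill each atom to its normal valence:
  5 × C (aromatic): 1 H each → 5
  5 × C (aromatic): no H
  2 × C: 3 H each → 6
  2 × O: no H
  1 × C: 2 H
  1 × C: no H
  1 × N: 2 H
  Total hydrogens = 15.

15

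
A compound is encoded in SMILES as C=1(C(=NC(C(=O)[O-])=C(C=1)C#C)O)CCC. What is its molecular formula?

C11H10NO3-

Heavy atoms from the SMILES: 11 C, 1 N, 3 O.
Implicit hydrogens by atom environment:
  4 × C (aromatic): no H
  2 × C: 2 H each → 4
  2 × C: no H
  1 × C: 3 H
  1 × C (aromatic): 1 H
  1 × C: 1 H
  1 × N (aromatic): no H
  1 × O: 1 H
  1 × O: no H
  1 × O (charge -1): no H
  Total hydrogens = 10.
Net charge -1.
Molecular formula: C11H10NO3-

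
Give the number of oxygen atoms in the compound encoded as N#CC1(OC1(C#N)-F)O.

2

The symbol for oxygen appears 2 times in the SMILES.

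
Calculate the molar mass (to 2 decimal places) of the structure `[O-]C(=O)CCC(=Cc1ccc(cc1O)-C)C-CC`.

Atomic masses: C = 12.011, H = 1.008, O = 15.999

Molecular formula: C15H19O3-.
M = 15×12.011 + 19×1.008 + 3×15.999 = 247.31 g/mol.

247.31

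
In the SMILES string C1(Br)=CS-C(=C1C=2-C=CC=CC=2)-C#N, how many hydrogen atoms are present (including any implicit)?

6

Hydrogens are implicit in SMILES; fill each atom to its normal valence:
  6 × C (aromatic): 1 H each → 6
  4 × C (aromatic): no H
  1 × Br: no H
  1 × C: no H
  1 × N: no H
  1 × S (aromatic): no H
  Total hydrogens = 6.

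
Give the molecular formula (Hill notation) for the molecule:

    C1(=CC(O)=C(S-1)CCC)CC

Heavy atoms from the SMILES: 9 C, 1 O, 1 S.
Implicit hydrogens by atom environment:
  3 × C: 2 H each → 6
  3 × C (aromatic): no H
  2 × C: 3 H each → 6
  1 × C (aromatic): 1 H
  1 × O: 1 H
  1 × S (aromatic): no H
  Total hydrogens = 14.
Molecular formula: C9H14OS

C9H14OS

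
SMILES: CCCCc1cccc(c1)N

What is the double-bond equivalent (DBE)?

Molecular formula from the SMILES: C10H15N.
DoU = (2C + 2 + N − H − X)/2 = (2·10 + 2 + 1 − 15 − 0)/2 = 8/2 = 4.
(Structurally: 1 ring(s) + 3 π bond(s) = 4.)

4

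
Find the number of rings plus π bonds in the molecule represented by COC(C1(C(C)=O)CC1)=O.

3

Molecular formula from the SMILES: C7H10O3.
DoU = (2C + 2 + N − H − X)/2 = (2·7 + 2 + 0 − 10 − 0)/2 = 6/2 = 3.
(Structurally: 1 ring(s) + 2 π bond(s) = 3.)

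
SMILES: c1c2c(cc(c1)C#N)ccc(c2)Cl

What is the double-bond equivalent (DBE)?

Molecular formula from the SMILES: C11H6ClN.
DoU = (2C + 2 + N − H − X)/2 = (2·11 + 2 + 1 − 6 − 1)/2 = 18/2 = 9.
(Structurally: 2 ring(s) + 7 π bond(s) = 9.)

9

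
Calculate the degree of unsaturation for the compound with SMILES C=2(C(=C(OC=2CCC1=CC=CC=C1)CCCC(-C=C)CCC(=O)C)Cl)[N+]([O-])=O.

Molecular formula from the SMILES: C22H26ClNO4.
DoU = (2C + 2 + N − H − X)/2 = (2·22 + 2 + 1 − 26 − 1)/2 = 20/2 = 10.
(Structurally: 2 ring(s) + 8 π bond(s) = 10.)

10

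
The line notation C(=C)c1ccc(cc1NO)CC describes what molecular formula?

Heavy atoms from the SMILES: 10 C, 1 N, 1 O.
Implicit hydrogens by atom environment:
  3 × C (aromatic): 1 H each → 3
  3 × C (aromatic): no H
  2 × C: 2 H each → 4
  1 × C: 3 H
  1 × C: 1 H
  1 × N: 1 H
  1 × O: 1 H
  Total hydrogens = 13.
Molecular formula: C10H13NO

C10H13NO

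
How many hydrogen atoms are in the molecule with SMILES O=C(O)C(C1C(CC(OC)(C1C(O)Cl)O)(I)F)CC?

Hydrogens are implicit in SMILES; fill each atom to its normal valence:
  4 × C: 1 H each → 4
  3 × C: no H
  3 × O: 1 H each → 3
  2 × C: 3 H each → 6
  2 × C: 2 H each → 4
  2 × O: no H
  1 × Cl: no H
  1 × F: no H
  1 × I: no H
  Total hydrogens = 17.

17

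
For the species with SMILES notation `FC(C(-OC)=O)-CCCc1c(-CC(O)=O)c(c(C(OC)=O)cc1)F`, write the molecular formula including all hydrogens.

Heavy atoms from the SMILES: 16 C, 2 F, 6 O.
Implicit hydrogens by atom environment:
  5 × O: no H
  4 × C: 2 H each → 8
  4 × C (aromatic): no H
  3 × C: no H
  2 × C: 3 H each → 6
  2 × C (aromatic): 1 H each → 2
  2 × F: no H
  1 × C: 1 H
  1 × O: 1 H
  Total hydrogens = 18.
Molecular formula: C16H18F2O6

C16H18F2O6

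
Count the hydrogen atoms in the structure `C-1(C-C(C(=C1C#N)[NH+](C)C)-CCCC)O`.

Hydrogens are implicit in SMILES; fill each atom to its normal valence:
  4 × C: 2 H each → 8
  3 × C: 3 H each → 9
  3 × C: no H
  2 × C: 1 H each → 2
  1 × N (charge +1): 1 H
  1 × N: no H
  1 × O: 1 H
  Total hydrogens = 21.

21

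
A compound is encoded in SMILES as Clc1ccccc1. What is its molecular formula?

Heavy atoms from the SMILES: 6 C, 1 Cl.
Implicit hydrogens by atom environment:
  5 × C (aromatic): 1 H each → 5
  1 × C (aromatic): no H
  1 × Cl: no H
  Total hydrogens = 5.
Molecular formula: C6H5Cl

C6H5Cl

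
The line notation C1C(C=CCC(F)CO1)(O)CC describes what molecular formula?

Heavy atoms from the SMILES: 9 C, 1 F, 2 O.
Implicit hydrogens by atom environment:
  4 × C: 2 H each → 8
  3 × C: 1 H each → 3
  1 × C: 3 H
  1 × C: no H
  1 × F: no H
  1 × O: 1 H
  1 × O: no H
  Total hydrogens = 15.
Molecular formula: C9H15FO2

C9H15FO2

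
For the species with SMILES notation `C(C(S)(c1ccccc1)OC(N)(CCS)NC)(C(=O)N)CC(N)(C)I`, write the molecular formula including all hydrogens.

Heavy atoms from the SMILES: 16 C, 1 I, 4 N, 2 O, 2 S.
Implicit hydrogens by atom environment:
  5 × C (aromatic): 1 H each → 5
  4 × C: no H
  3 × C: 2 H each → 6
  3 × N: 2 H each → 6
  2 × C: 3 H each → 6
  2 × O: no H
  2 × S: 1 H each → 2
  1 × C: 1 H
  1 × C (aromatic): no H
  1 × I: no H
  1 × N: 1 H
  Total hydrogens = 27.
Molecular formula: C16H27IN4O2S2

C16H27IN4O2S2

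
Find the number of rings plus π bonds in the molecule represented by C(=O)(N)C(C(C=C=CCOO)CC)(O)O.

3

Molecular formula from the SMILES: C9H15NO5.
DoU = (2C + 2 + N − H − X)/2 = (2·9 + 2 + 1 − 15 − 0)/2 = 6/2 = 3.
(Structurally: 0 ring(s) + 3 π bond(s) = 3.)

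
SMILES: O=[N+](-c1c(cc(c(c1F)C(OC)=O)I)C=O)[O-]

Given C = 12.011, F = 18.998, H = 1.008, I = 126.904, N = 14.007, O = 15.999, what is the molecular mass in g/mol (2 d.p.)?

353.04

Molecular formula: C9H5FINO5.
M = 9×12.011 + 1×18.998 + 5×1.008 + 1×126.904 + 1×14.007 + 5×15.999 = 353.04 g/mol.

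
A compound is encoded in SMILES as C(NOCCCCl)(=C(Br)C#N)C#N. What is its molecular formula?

C7H7BrClN3O

Heavy atoms from the SMILES: 1 Br, 7 C, 1 Cl, 3 N, 1 O.
Implicit hydrogens by atom environment:
  4 × C: no H
  3 × C: 2 H each → 6
  2 × N: no H
  1 × Br: no H
  1 × Cl: no H
  1 × N: 1 H
  1 × O: no H
  Total hydrogens = 7.
Molecular formula: C7H7BrClN3O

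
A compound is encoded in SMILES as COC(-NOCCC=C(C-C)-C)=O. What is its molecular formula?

Heavy atoms from the SMILES: 9 C, 1 N, 3 O.
Implicit hydrogens by atom environment:
  3 × C: 3 H each → 9
  3 × C: 2 H each → 6
  3 × O: no H
  2 × C: no H
  1 × C: 1 H
  1 × N: 1 H
  Total hydrogens = 17.
Molecular formula: C9H17NO3

C9H17NO3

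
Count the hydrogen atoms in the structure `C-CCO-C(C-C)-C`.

16

Hydrogens are implicit in SMILES; fill each atom to its normal valence:
  3 × C: 3 H each → 9
  3 × C: 2 H each → 6
  1 × C: 1 H
  1 × O: no H
  Total hydrogens = 16.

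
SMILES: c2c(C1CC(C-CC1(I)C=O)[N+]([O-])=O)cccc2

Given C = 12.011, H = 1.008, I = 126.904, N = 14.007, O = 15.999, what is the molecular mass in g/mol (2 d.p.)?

Molecular formula: C13H14INO3.
M = 13×12.011 + 14×1.008 + 1×126.904 + 1×14.007 + 3×15.999 = 359.16 g/mol.

359.16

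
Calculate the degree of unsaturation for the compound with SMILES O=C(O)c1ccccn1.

Molecular formula from the SMILES: C6H5NO2.
DoU = (2C + 2 + N − H − X)/2 = (2·6 + 2 + 1 − 5 − 0)/2 = 10/2 = 5.
(Structurally: 1 ring(s) + 4 π bond(s) = 5.)

5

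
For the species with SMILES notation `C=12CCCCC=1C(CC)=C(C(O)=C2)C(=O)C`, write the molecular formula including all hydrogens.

Heavy atoms from the SMILES: 14 C, 2 O.
Implicit hydrogens by atom environment:
  5 × C: 2 H each → 10
  5 × C (aromatic): no H
  2 × C: 3 H each → 6
  1 × C (aromatic): 1 H
  1 × C: no H
  1 × O: 1 H
  1 × O: no H
  Total hydrogens = 18.
Molecular formula: C14H18O2

C14H18O2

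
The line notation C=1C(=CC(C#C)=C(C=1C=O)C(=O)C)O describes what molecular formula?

C11H8O3

Heavy atoms from the SMILES: 11 C, 3 O.
Implicit hydrogens by atom environment:
  4 × C (aromatic): no H
  2 × C (aromatic): 1 H each → 2
  2 × C: 1 H each → 2
  2 × C: no H
  2 × O: no H
  1 × C: 3 H
  1 × O: 1 H
  Total hydrogens = 8.
Molecular formula: C11H8O3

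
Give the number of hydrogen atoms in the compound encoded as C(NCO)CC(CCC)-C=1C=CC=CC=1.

Hydrogens are implicit in SMILES; fill each atom to its normal valence:
  5 × C: 2 H each → 10
  5 × C (aromatic): 1 H each → 5
  1 × C: 3 H
  1 × C: 1 H
  1 × C (aromatic): no H
  1 × N: 1 H
  1 × O: 1 H
  Total hydrogens = 21.

21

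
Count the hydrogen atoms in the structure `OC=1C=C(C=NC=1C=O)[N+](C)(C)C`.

Hydrogens are implicit in SMILES; fill each atom to its normal valence:
  3 × C: 3 H each → 9
  3 × C (aromatic): no H
  2 × C (aromatic): 1 H each → 2
  1 × C: 1 H
  1 × N (aromatic): no H
  1 × N (charge +1): no H
  1 × O: 1 H
  1 × O: no H
  Total hydrogens = 13.

13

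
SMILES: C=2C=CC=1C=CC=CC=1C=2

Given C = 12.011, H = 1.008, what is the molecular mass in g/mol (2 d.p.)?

Molecular formula: C10H8.
M = 10×12.011 + 8×1.008 = 128.17 g/mol.

128.17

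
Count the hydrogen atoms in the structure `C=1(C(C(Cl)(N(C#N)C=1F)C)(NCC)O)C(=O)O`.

Hydrogens are implicit in SMILES; fill each atom to its normal valence:
  6 × C: no H
  2 × C: 3 H each → 6
  2 × N: no H
  2 × O: 1 H each → 2
  1 × C: 2 H
  1 × Cl: no H
  1 × F: no H
  1 × N: 1 H
  1 × O: no H
  Total hydrogens = 11.

11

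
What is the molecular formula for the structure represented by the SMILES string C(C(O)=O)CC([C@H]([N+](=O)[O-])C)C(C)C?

Heavy atoms from the SMILES: 9 C, 1 N, 4 O.
Implicit hydrogens by atom environment:
  3 × C: 3 H each → 9
  3 × C: 1 H each → 3
  2 × C: 2 H each → 4
  2 × O: no H
  1 × C: no H
  1 × N (charge +1): no H
  1 × O: 1 H
  1 × O (charge -1): no H
  Total hydrogens = 17.
Molecular formula: C9H17NO4

C9H17NO4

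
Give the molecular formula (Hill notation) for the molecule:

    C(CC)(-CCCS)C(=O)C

Heavy atoms from the SMILES: 8 C, 1 O, 1 S.
Implicit hydrogens by atom environment:
  4 × C: 2 H each → 8
  2 × C: 3 H each → 6
  1 × C: 1 H
  1 × C: no H
  1 × O: no H
  1 × S: 1 H
  Total hydrogens = 16.
Molecular formula: C8H16OS

C8H16OS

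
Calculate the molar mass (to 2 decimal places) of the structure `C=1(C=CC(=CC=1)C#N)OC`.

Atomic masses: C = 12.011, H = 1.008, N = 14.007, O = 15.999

133.15

Molecular formula: C8H7NO.
M = 8×12.011 + 7×1.008 + 1×14.007 + 1×15.999 = 133.15 g/mol.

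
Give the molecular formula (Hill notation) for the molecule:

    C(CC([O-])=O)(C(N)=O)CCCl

Heavy atoms from the SMILES: 6 C, 1 Cl, 1 N, 3 O.
Implicit hydrogens by atom environment:
  3 × C: 2 H each → 6
  2 × C: no H
  2 × O: no H
  1 × C: 1 H
  1 × Cl: no H
  1 × N: 2 H
  1 × O (charge -1): no H
  Total hydrogens = 9.
Net charge -1.
Molecular formula: C6H9ClNO3-

C6H9ClNO3-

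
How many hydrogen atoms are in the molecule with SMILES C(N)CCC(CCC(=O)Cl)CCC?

Hydrogens are implicit in SMILES; fill each atom to its normal valence:
  7 × C: 2 H each → 14
  1 × C: 3 H
  1 × C: 1 H
  1 × C: no H
  1 × Cl: no H
  1 × N: 2 H
  1 × O: no H
  Total hydrogens = 20.

20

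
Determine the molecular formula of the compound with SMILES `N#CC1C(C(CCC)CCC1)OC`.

Heavy atoms from the SMILES: 11 C, 1 N, 1 O.
Implicit hydrogens by atom environment:
  5 × C: 2 H each → 10
  3 × C: 1 H each → 3
  2 × C: 3 H each → 6
  1 × C: no H
  1 × N: no H
  1 × O: no H
  Total hydrogens = 19.
Molecular formula: C11H19NO

C11H19NO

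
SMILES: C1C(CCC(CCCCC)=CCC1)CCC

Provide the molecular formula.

Heavy atoms from the SMILES: 16 C.
Implicit hydrogens by atom environment:
  11 × C: 2 H each → 22
  2 × C: 3 H each → 6
  2 × C: 1 H each → 2
  1 × C: no H
  Total hydrogens = 30.
Molecular formula: C16H30

C16H30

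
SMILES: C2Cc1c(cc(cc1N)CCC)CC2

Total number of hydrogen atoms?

19

Hydrogens are implicit in SMILES; fill each atom to its normal valence:
  6 × C: 2 H each → 12
  4 × C (aromatic): no H
  2 × C (aromatic): 1 H each → 2
  1 × C: 3 H
  1 × N: 2 H
  Total hydrogens = 19.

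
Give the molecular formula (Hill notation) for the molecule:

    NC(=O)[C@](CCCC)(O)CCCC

C10H21NO2

Heavy atoms from the SMILES: 10 C, 1 N, 2 O.
Implicit hydrogens by atom environment:
  6 × C: 2 H each → 12
  2 × C: 3 H each → 6
  2 × C: no H
  1 × N: 2 H
  1 × O: 1 H
  1 × O: no H
  Total hydrogens = 21.
Molecular formula: C10H21NO2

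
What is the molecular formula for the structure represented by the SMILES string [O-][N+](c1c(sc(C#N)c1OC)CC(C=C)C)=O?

C11H12N2O3S

Heavy atoms from the SMILES: 11 C, 2 N, 3 O, 1 S.
Implicit hydrogens by atom environment:
  4 × C (aromatic): no H
  2 × C: 3 H each → 6
  2 × C: 2 H each → 4
  2 × C: 1 H each → 2
  2 × O: no H
  1 × C: no H
  1 × N (charge +1): no H
  1 × N: no H
  1 × O (charge -1): no H
  1 × S (aromatic): no H
  Total hydrogens = 12.
Molecular formula: C11H12N2O3S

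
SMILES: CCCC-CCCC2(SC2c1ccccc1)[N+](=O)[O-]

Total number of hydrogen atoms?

21

Hydrogens are implicit in SMILES; fill each atom to its normal valence:
  6 × C: 2 H each → 12
  5 × C (aromatic): 1 H each → 5
  1 × C: 3 H
  1 × C: 1 H
  1 × C: no H
  1 × C (aromatic): no H
  1 × N (charge +1): no H
  1 × O: no H
  1 × O (charge -1): no H
  1 × S: no H
  Total hydrogens = 21.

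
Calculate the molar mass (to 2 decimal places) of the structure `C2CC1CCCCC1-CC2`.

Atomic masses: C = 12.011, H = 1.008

Molecular formula: C10H18.
M = 10×12.011 + 18×1.008 = 138.25 g/mol.

138.25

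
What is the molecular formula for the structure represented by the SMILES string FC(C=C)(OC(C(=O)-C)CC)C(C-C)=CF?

Heavy atoms from the SMILES: 12 C, 2 F, 2 O.
Implicit hydrogens by atom environment:
  3 × C: 3 H each → 9
  3 × C: 2 H each → 6
  3 × C: 1 H each → 3
  3 × C: no H
  2 × F: no H
  2 × O: no H
  Total hydrogens = 18.
Molecular formula: C12H18F2O2

C12H18F2O2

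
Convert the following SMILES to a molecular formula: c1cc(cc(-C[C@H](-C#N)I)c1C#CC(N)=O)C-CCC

C16H17IN2O

Heavy atoms from the SMILES: 16 C, 1 I, 2 N, 1 O.
Implicit hydrogens by atom environment:
  4 × C: 2 H each → 8
  4 × C: no H
  3 × C (aromatic): 1 H each → 3
  3 × C (aromatic): no H
  1 × C: 3 H
  1 × C: 1 H
  1 × I: no H
  1 × N: 2 H
  1 × N: no H
  1 × O: no H
  Total hydrogens = 17.
Molecular formula: C16H17IN2O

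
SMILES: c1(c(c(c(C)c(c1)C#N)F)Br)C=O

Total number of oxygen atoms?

1

The symbol for oxygen appears 1 time in the SMILES.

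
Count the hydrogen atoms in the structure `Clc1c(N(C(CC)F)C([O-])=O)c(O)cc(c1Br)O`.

9

Hydrogens are implicit in SMILES; fill each atom to its normal valence:
  5 × C (aromatic): no H
  2 × O: 1 H each → 2
  1 × Br: no H
  1 × C: 3 H
  1 × C: 2 H
  1 × C (aromatic): 1 H
  1 × C: 1 H
  1 × C: no H
  1 × Cl: no H
  1 × F: no H
  1 × N: no H
  1 × O: no H
  1 × O (charge -1): no H
  Total hydrogens = 9.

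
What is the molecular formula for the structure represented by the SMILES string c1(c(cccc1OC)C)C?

Heavy atoms from the SMILES: 9 C, 1 O.
Implicit hydrogens by atom environment:
  3 × C: 3 H each → 9
  3 × C (aromatic): 1 H each → 3
  3 × C (aromatic): no H
  1 × O: no H
  Total hydrogens = 12.
Molecular formula: C9H12O

C9H12O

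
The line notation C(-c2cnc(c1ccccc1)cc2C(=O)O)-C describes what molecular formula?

C14H13NO2

Heavy atoms from the SMILES: 14 C, 1 N, 2 O.
Implicit hydrogens by atom environment:
  7 × C (aromatic): 1 H each → 7
  4 × C (aromatic): no H
  1 × C: 3 H
  1 × C: 2 H
  1 × C: no H
  1 × N (aromatic): no H
  1 × O: 1 H
  1 × O: no H
  Total hydrogens = 13.
Molecular formula: C14H13NO2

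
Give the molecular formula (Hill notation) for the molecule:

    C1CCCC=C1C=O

Heavy atoms from the SMILES: 7 C, 1 O.
Implicit hydrogens by atom environment:
  4 × C: 2 H each → 8
  2 × C: 1 H each → 2
  1 × C: no H
  1 × O: no H
  Total hydrogens = 10.
Molecular formula: C7H10O

C7H10O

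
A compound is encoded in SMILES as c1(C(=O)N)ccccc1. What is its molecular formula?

C7H7NO

Heavy atoms from the SMILES: 7 C, 1 N, 1 O.
Implicit hydrogens by atom environment:
  5 × C (aromatic): 1 H each → 5
  1 × C (aromatic): no H
  1 × C: no H
  1 × N: 2 H
  1 × O: no H
  Total hydrogens = 7.
Molecular formula: C7H7NO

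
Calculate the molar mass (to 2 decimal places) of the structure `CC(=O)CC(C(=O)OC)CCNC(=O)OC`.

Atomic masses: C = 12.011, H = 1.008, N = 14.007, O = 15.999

Molecular formula: C10H17NO5.
M = 10×12.011 + 17×1.008 + 1×14.007 + 5×15.999 = 231.25 g/mol.

231.25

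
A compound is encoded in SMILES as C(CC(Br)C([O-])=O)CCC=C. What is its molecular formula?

C8H12BrO2-

Heavy atoms from the SMILES: 1 Br, 8 C, 2 O.
Implicit hydrogens by atom environment:
  5 × C: 2 H each → 10
  2 × C: 1 H each → 2
  1 × Br: no H
  1 × C: no H
  1 × O: no H
  1 × O (charge -1): no H
  Total hydrogens = 12.
Net charge -1.
Molecular formula: C8H12BrO2-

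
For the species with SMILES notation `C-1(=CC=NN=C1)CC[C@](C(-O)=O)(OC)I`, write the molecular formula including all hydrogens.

Heavy atoms from the SMILES: 9 C, 1 I, 2 N, 3 O.
Implicit hydrogens by atom environment:
  3 × C (aromatic): 1 H each → 3
  2 × C: 2 H each → 4
  2 × C: no H
  2 × N (aromatic): no H
  2 × O: no H
  1 × C: 3 H
  1 × C (aromatic): no H
  1 × I: no H
  1 × O: 1 H
  Total hydrogens = 11.
Molecular formula: C9H11IN2O3

C9H11IN2O3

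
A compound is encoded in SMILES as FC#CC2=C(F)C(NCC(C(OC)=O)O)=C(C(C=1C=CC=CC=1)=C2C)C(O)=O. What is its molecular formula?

Heavy atoms from the SMILES: 20 C, 2 F, 1 N, 5 O.
Implicit hydrogens by atom environment:
  7 × C (aromatic): no H
  5 × C (aromatic): 1 H each → 5
  4 × C: no H
  3 × O: no H
  2 × C: 3 H each → 6
  2 × F: no H
  2 × O: 1 H each → 2
  1 × C: 2 H
  1 × C: 1 H
  1 × N: 1 H
  Total hydrogens = 17.
Molecular formula: C20H17F2NO5

C20H17F2NO5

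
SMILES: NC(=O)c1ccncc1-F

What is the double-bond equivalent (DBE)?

Molecular formula from the SMILES: C6H5FN2O.
DoU = (2C + 2 + N − H − X)/2 = (2·6 + 2 + 2 − 5 − 1)/2 = 10/2 = 5.
(Structurally: 1 ring(s) + 4 π bond(s) = 5.)

5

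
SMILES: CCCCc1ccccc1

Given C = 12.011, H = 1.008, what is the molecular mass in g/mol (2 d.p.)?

Molecular formula: C10H14.
M = 10×12.011 + 14×1.008 = 134.22 g/mol.

134.22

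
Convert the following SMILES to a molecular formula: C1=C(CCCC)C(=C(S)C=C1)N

C10H15NS

Heavy atoms from the SMILES: 10 C, 1 N, 1 S.
Implicit hydrogens by atom environment:
  3 × C: 2 H each → 6
  3 × C (aromatic): 1 H each → 3
  3 × C (aromatic): no H
  1 × C: 3 H
  1 × N: 2 H
  1 × S: 1 H
  Total hydrogens = 15.
Molecular formula: C10H15NS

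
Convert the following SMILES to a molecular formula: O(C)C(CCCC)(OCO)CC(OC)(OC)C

C12H26O5

Heavy atoms from the SMILES: 12 C, 5 O.
Implicit hydrogens by atom environment:
  5 × C: 3 H each → 15
  5 × C: 2 H each → 10
  4 × O: no H
  2 × C: no H
  1 × O: 1 H
  Total hydrogens = 26.
Molecular formula: C12H26O5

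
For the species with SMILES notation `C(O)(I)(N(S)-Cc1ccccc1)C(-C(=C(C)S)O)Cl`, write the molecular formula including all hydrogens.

Heavy atoms from the SMILES: 12 C, 1 Cl, 1 I, 1 N, 2 O, 2 S.
Implicit hydrogens by atom environment:
  5 × C (aromatic): 1 H each → 5
  3 × C: no H
  2 × O: 1 H each → 2
  2 × S: 1 H each → 2
  1 × C: 3 H
  1 × C: 2 H
  1 × C: 1 H
  1 × C (aromatic): no H
  1 × Cl: no H
  1 × I: no H
  1 × N: no H
  Total hydrogens = 15.
Molecular formula: C12H15ClINO2S2

C12H15ClINO2S2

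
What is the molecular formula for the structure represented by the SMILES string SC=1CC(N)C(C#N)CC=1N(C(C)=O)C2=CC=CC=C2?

Heavy atoms from the SMILES: 15 C, 3 N, 1 O, 1 S.
Implicit hydrogens by atom environment:
  5 × C (aromatic): 1 H each → 5
  4 × C: no H
  2 × C: 2 H each → 4
  2 × C: 1 H each → 2
  2 × N: no H
  1 × C: 3 H
  1 × C (aromatic): no H
  1 × N: 2 H
  1 × O: no H
  1 × S: 1 H
  Total hydrogens = 17.
Molecular formula: C15H17N3OS

C15H17N3OS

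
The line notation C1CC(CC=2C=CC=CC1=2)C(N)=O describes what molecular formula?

Heavy atoms from the SMILES: 11 C, 1 N, 1 O.
Implicit hydrogens by atom environment:
  4 × C (aromatic): 1 H each → 4
  3 × C: 2 H each → 6
  2 × C (aromatic): no H
  1 × C: 1 H
  1 × C: no H
  1 × N: 2 H
  1 × O: no H
  Total hydrogens = 13.
Molecular formula: C11H13NO

C11H13NO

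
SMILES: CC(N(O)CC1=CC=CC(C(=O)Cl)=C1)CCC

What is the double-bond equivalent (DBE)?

5

Molecular formula from the SMILES: C13H18ClNO2.
DoU = (2C + 2 + N − H − X)/2 = (2·13 + 2 + 1 − 18 − 1)/2 = 10/2 = 5.
(Structurally: 1 ring(s) + 4 π bond(s) = 5.)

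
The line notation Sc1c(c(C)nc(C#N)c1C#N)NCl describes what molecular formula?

Heavy atoms from the SMILES: 8 C, 1 Cl, 4 N, 1 S.
Implicit hydrogens by atom environment:
  5 × C (aromatic): no H
  2 × C: no H
  2 × N: no H
  1 × C: 3 H
  1 × Cl: no H
  1 × N: 1 H
  1 × N (aromatic): no H
  1 × S: 1 H
  Total hydrogens = 5.
Molecular formula: C8H5ClN4S

C8H5ClN4S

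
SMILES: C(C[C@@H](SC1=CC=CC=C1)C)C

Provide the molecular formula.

Heavy atoms from the SMILES: 11 C, 1 S.
Implicit hydrogens by atom environment:
  5 × C (aromatic): 1 H each → 5
  2 × C: 3 H each → 6
  2 × C: 2 H each → 4
  1 × C: 1 H
  1 × C (aromatic): no H
  1 × S: no H
  Total hydrogens = 16.
Molecular formula: C11H16S

C11H16S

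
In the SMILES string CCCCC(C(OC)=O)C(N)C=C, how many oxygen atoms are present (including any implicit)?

The symbol for oxygen appears 2 times in the SMILES.

2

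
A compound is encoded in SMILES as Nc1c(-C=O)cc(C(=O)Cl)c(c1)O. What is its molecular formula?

C8H6ClNO3

Heavy atoms from the SMILES: 8 C, 1 Cl, 1 N, 3 O.
Implicit hydrogens by atom environment:
  4 × C (aromatic): no H
  2 × C (aromatic): 1 H each → 2
  2 × O: no H
  1 × C: 1 H
  1 × C: no H
  1 × Cl: no H
  1 × N: 2 H
  1 × O: 1 H
  Total hydrogens = 6.
Molecular formula: C8H6ClNO3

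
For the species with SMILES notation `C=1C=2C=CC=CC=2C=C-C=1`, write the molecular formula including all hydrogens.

Heavy atoms from the SMILES: 10 C.
Implicit hydrogens by atom environment:
  8 × C (aromatic): 1 H each → 8
  2 × C (aromatic): no H
  Total hydrogens = 8.
Molecular formula: C10H8

C10H8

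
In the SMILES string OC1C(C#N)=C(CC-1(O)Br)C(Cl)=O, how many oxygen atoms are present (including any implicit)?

3

The symbol for oxygen appears 3 times in the SMILES.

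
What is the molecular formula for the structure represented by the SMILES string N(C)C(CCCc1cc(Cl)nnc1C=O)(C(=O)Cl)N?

C11H14Cl2N4O2

Heavy atoms from the SMILES: 11 C, 2 Cl, 4 N, 2 O.
Implicit hydrogens by atom environment:
  3 × C: 2 H each → 6
  3 × C (aromatic): no H
  2 × C: no H
  2 × Cl: no H
  2 × N (aromatic): no H
  2 × O: no H
  1 × C: 3 H
  1 × C (aromatic): 1 H
  1 × C: 1 H
  1 × N: 2 H
  1 × N: 1 H
  Total hydrogens = 14.
Molecular formula: C11H14Cl2N4O2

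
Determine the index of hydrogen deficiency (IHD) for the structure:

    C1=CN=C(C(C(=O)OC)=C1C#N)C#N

9

Molecular formula from the SMILES: C9H5N3O2.
DoU = (2C + 2 + N − H − X)/2 = (2·9 + 2 + 3 − 5 − 0)/2 = 18/2 = 9.
(Structurally: 1 ring(s) + 8 π bond(s) = 9.)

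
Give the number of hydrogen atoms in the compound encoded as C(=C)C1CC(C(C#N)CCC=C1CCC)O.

21

Hydrogens are implicit in SMILES; fill each atom to its normal valence:
  6 × C: 2 H each → 12
  5 × C: 1 H each → 5
  2 × C: no H
  1 × C: 3 H
  1 × N: no H
  1 × O: 1 H
  Total hydrogens = 21.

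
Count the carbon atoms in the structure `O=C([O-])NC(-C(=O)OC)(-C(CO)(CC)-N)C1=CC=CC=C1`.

The symbol for carbon appears 14 times in the SMILES.

14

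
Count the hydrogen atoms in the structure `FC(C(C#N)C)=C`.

6

Hydrogens are implicit in SMILES; fill each atom to its normal valence:
  2 × C: no H
  1 × C: 3 H
  1 × C: 2 H
  1 × C: 1 H
  1 × F: no H
  1 × N: no H
  Total hydrogens = 6.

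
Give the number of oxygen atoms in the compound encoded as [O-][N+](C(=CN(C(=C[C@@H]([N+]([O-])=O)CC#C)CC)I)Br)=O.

The symbol for oxygen appears 4 times in the SMILES.

4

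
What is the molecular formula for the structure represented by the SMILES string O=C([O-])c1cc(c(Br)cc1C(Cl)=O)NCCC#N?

C11H7BrClN2O3-

Heavy atoms from the SMILES: 1 Br, 11 C, 1 Cl, 2 N, 3 O.
Implicit hydrogens by atom environment:
  4 × C (aromatic): no H
  3 × C: no H
  2 × C: 2 H each → 4
  2 × C (aromatic): 1 H each → 2
  2 × O: no H
  1 × Br: no H
  1 × Cl: no H
  1 × N: 1 H
  1 × N: no H
  1 × O (charge -1): no H
  Total hydrogens = 7.
Net charge -1.
Molecular formula: C11H7BrClN2O3-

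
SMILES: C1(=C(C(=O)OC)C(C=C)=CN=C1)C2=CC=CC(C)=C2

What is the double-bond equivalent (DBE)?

10

Molecular formula from the SMILES: C16H15NO2.
DoU = (2C + 2 + N − H − X)/2 = (2·16 + 2 + 1 − 15 − 0)/2 = 20/2 = 10.
(Structurally: 2 ring(s) + 8 π bond(s) = 10.)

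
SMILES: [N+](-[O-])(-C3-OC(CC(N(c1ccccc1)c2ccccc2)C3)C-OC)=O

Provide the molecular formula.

Heavy atoms from the SMILES: 19 C, 2 N, 4 O.
Implicit hydrogens by atom environment:
  10 × C (aromatic): 1 H each → 10
  3 × C: 2 H each → 6
  3 × C: 1 H each → 3
  3 × O: no H
  2 × C (aromatic): no H
  1 × C: 3 H
  1 × N (charge +1): no H
  1 × N: no H
  1 × O (charge -1): no H
  Total hydrogens = 22.
Molecular formula: C19H22N2O4

C19H22N2O4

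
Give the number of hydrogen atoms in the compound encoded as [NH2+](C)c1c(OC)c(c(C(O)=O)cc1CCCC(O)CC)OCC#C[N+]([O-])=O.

Hydrogens are implicit in SMILES; fill each atom to its normal valence:
  5 × C: 2 H each → 10
  5 × C (aromatic): no H
  4 × O: no H
  3 × C: 3 H each → 9
  3 × C: no H
  2 × O: 1 H each → 2
  1 × C (aromatic): 1 H
  1 × C: 1 H
  1 × N (charge +1): 2 H
  1 × N (charge +1): no H
  1 × O (charge -1): no H
  Total hydrogens = 25.

25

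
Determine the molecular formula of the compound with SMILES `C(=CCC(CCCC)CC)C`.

C11H22

Heavy atoms from the SMILES: 11 C.
Implicit hydrogens by atom environment:
  5 × C: 2 H each → 10
  3 × C: 3 H each → 9
  3 × C: 1 H each → 3
  Total hydrogens = 22.
Molecular formula: C11H22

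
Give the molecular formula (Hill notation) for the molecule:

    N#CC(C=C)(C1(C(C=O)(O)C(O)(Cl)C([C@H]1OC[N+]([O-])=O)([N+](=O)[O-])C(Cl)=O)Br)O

Heavy atoms from the SMILES: 1 Br, 12 C, 2 Cl, 3 N, 10 O.
Implicit hydrogens by atom environment:
  7 × C: no H
  5 × O: no H
  3 × C: 1 H each → 3
  3 × O: 1 H each → 3
  2 × C: 2 H each → 4
  2 × Cl: no H
  2 × N (charge +1): no H
  2 × O (charge -1): no H
  1 × Br: no H
  1 × N: no H
  Total hydrogens = 10.
Molecular formula: C12H10BrCl2N3O10

C12H10BrCl2N3O10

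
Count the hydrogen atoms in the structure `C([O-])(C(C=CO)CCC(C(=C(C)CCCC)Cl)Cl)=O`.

Hydrogens are implicit in SMILES; fill each atom to its normal valence:
  5 × C: 2 H each → 10
  4 × C: 1 H each → 4
  3 × C: no H
  2 × C: 3 H each → 6
  2 × Cl: no H
  1 × O: 1 H
  1 × O: no H
  1 × O (charge -1): no H
  Total hydrogens = 21.

21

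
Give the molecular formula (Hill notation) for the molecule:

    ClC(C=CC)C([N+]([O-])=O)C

C6H10ClNO2

Heavy atoms from the SMILES: 6 C, 1 Cl, 1 N, 2 O.
Implicit hydrogens by atom environment:
  4 × C: 1 H each → 4
  2 × C: 3 H each → 6
  1 × Cl: no H
  1 × N (charge +1): no H
  1 × O: no H
  1 × O (charge -1): no H
  Total hydrogens = 10.
Molecular formula: C6H10ClNO2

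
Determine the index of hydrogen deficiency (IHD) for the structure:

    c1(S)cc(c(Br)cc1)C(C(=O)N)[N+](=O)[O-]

Molecular formula from the SMILES: C8H7BrN2O3S.
DoU = (2C + 2 + N − H − X)/2 = (2·8 + 2 + 2 − 7 − 1)/2 = 12/2 = 6.
(Structurally: 1 ring(s) + 5 π bond(s) = 6.)

6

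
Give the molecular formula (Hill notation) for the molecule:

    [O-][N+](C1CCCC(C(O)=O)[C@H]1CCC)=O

Heavy atoms from the SMILES: 10 C, 1 N, 4 O.
Implicit hydrogens by atom environment:
  5 × C: 2 H each → 10
  3 × C: 1 H each → 3
  2 × O: no H
  1 × C: 3 H
  1 × C: no H
  1 × N (charge +1): no H
  1 × O: 1 H
  1 × O (charge -1): no H
  Total hydrogens = 17.
Molecular formula: C10H17NO4

C10H17NO4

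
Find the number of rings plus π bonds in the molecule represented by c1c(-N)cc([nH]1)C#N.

Molecular formula from the SMILES: C5H5N3.
DoU = (2C + 2 + N − H − X)/2 = (2·5 + 2 + 3 − 5 − 0)/2 = 10/2 = 5.
(Structurally: 1 ring(s) + 4 π bond(s) = 5.)

5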